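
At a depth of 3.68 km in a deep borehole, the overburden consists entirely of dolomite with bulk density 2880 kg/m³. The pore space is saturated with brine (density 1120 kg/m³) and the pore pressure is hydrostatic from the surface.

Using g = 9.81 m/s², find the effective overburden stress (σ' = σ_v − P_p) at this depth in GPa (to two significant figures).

0.064 GPa

Overburden (lithostatic) stress σ_v:
dolomite: 2880 kg/m³ × 9.81 m/s² × 3680 m = 1.040×10^8 Pa = 104.0 MPa
Pore pressure P_p = 1120 kg/m³ × 9.81 m/s² × 3680 m = 4.043×10^7 Pa = 40.43 MPa
Effective stress σ' = σ_v − P_p = 104.0 − 40.43 = 63.537 MPa = 0.063537 GPa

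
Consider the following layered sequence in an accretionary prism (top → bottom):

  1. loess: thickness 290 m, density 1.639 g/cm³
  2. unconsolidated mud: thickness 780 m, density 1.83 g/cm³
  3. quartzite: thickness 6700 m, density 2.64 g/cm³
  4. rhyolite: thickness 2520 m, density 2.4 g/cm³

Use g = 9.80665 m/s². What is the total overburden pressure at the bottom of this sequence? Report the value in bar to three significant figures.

2510 bar

loess: 1639 kg/m³ × 9.80665 m/s² × 290 m = 4.661×10^6 Pa = 46.61 bar
unconsolidated mud: 1830 kg/m³ × 9.80665 m/s² × 780 m = 1.400×10^7 Pa = 140.0 bar
quartzite: 2640 kg/m³ × 9.80665 m/s² × 6700 m = 1.735×10^8 Pa = 1735 bar
rhyolite: 2400 kg/m³ × 9.80665 m/s² × 2520 m = 5.931×10^7 Pa = 593.1 bar
Total = 46.61 + 140.0 + 1735 + 593.1 = 2514.3 bar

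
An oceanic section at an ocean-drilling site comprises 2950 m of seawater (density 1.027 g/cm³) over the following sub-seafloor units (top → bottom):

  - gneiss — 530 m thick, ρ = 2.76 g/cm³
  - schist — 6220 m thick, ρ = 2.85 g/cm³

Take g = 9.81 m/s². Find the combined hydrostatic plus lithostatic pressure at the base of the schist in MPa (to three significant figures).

seawater: 1027 kg/m³ × 9.81 m/s² × 2950 m = 2.972×10^7 Pa = 29.72 MPa
gneiss: 2760 kg/m³ × 9.81 m/s² × 530 m = 1.435×10^7 Pa = 14.35 MPa
schist: 2850 kg/m³ × 9.81 m/s² × 6220 m = 1.739×10^8 Pa = 173.9 MPa
Total = 29.72 + 14.35 + 173.9 = 217.97 MPa

218 MPa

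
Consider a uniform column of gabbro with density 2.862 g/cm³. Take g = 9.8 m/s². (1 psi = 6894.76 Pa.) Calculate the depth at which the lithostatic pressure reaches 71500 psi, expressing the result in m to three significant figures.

h = P/(ρg) = 71500 psi / (2862 kg/m³ × 9.8 m/s²) = 4.930×10^8 Pa / 28048 Pa/m = 17576 m

17600 m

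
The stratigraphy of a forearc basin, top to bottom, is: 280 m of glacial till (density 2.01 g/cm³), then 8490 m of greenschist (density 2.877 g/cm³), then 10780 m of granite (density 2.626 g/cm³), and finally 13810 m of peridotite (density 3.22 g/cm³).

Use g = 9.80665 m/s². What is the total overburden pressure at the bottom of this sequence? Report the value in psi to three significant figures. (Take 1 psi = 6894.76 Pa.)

glacial till: 2010 kg/m³ × 9.80665 m/s² × 280 m = 5.519×10^6 Pa = 800.5 psi
greenschist: 2877 kg/m³ × 9.80665 m/s² × 8490 m = 2.395×10^8 Pa = 34742 psi
granite: 2626 kg/m³ × 9.80665 m/s² × 10780 m = 2.776×10^8 Pa = 40264 psi
peridotite: 3220 kg/m³ × 9.80665 m/s² × 13810 m = 4.361×10^8 Pa = 63249 psi
Total = 800.5 + 34742 + 40264 + 63249 = 1.3905×10^5 psi

139000 psi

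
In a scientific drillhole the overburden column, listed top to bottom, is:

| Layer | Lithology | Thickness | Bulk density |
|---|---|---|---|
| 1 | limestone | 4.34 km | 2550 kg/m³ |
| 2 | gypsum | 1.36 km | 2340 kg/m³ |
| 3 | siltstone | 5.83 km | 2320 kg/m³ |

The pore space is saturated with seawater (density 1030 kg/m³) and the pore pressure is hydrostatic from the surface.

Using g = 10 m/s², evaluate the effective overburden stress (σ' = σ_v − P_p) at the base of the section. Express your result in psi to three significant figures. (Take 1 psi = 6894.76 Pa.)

Overburden (lithostatic) stress σ_v:
limestone: 2550 kg/m³ × 10 m/s² × 4340 m = 1.107×10^8 Pa = 110.7 MPa
gypsum: 2340 kg/m³ × 10 m/s² × 1360 m = 3.182×10^7 Pa = 31.82 MPa
siltstone: 2320 kg/m³ × 10 m/s² × 5830 m = 1.353×10^8 Pa = 135.3 MPa
Total = 110.7 + 31.82 + 135.3 = 277.75 MPa
Pore pressure P_p = 1030 kg/m³ × 10 m/s² × 11530 m = 1.188×10^8 Pa = 118.8 MPa
Effective stress σ' = σ_v − P_p = 277.8 − 118.8 = 158.99 MPa = 23060 psi

23100 psi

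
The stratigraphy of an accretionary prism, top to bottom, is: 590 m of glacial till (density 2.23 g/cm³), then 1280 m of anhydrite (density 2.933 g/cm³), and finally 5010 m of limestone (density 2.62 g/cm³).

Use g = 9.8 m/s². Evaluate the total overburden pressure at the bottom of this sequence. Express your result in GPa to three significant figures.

0.178 GPa

glacial till: 2230 kg/m³ × 9.8 m/s² × 590 m = 1.289×10^7 Pa = 0.01289 GPa
anhydrite: 2933 kg/m³ × 9.8 m/s² × 1280 m = 3.679×10^7 Pa = 0.03679 GPa
limestone: 2620 kg/m³ × 9.8 m/s² × 5010 m = 1.286×10^8 Pa = 0.1286 GPa
Total = 0.01289 + 0.03679 + 0.1286 = 0.17832 GPa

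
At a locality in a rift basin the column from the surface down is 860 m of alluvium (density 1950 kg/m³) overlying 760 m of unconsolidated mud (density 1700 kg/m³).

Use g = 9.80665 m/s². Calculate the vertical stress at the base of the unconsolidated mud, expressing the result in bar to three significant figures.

alluvium: 1950 kg/m³ × 9.80665 m/s² × 860 m = 1.645×10^7 Pa = 164.5 bar
unconsolidated mud: 1700 kg/m³ × 9.80665 m/s² × 760 m = 1.267×10^7 Pa = 126.7 bar
Total = 164.5 + 126.7 = 291.16 bar

291 bar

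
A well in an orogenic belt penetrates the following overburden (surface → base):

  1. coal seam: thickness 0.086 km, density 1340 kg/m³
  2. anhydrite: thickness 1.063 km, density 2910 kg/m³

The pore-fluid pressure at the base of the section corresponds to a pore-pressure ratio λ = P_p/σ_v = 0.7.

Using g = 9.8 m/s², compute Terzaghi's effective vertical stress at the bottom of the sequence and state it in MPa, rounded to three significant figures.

Overburden (lithostatic) stress σ_v:
coal seam: 1340 kg/m³ × 9.8 m/s² × 86 m = 1.129×10^6 Pa = 1.129 MPa
anhydrite: 2910 kg/m³ × 9.8 m/s² × 1063 m = 3.031×10^7 Pa = 30.31 MPa
Total = 1.129 + 30.31 = 31.444 MPa
Pore pressure P_p = λ·σ_v = 0.7 × 31.44 MPa = 22.01 MPa
Effective stress σ' = σ_v − P_p = 31.44 − 22.01 = 9.4332 MPa

9.43 MPa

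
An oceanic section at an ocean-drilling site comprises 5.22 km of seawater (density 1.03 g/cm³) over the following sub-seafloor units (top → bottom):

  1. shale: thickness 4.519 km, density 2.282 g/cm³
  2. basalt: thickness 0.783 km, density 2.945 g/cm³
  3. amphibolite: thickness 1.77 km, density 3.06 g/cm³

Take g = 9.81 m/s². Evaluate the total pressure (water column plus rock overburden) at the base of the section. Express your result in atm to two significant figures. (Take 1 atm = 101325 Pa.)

seawater: 1030 kg/m³ × 9.81 m/s² × 5220 m = 5.274×10^7 Pa = 520.5 atm
shale: 2282 kg/m³ × 9.81 m/s² × 4519 m = 1.012×10^8 Pa = 998.4 atm
basalt: 2945 kg/m³ × 9.81 m/s² × 783 m = 2.262×10^7 Pa = 223.3 atm
amphibolite: 3060 kg/m³ × 9.81 m/s² × 1770 m = 5.313×10^7 Pa = 524.4 atm
Total = 520.5 + 998.4 + 223.3 + 524.4 = 2266.6 atm

2300 atm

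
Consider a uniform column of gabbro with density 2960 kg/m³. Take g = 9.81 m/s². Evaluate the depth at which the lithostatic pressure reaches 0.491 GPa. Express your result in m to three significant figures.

h = P/(ρg) = 0.491 GPa / (2960 kg/m³ × 9.81 m/s²) = 4.910×10^8 Pa / 29038 Pa/m = 16909 m

16900 m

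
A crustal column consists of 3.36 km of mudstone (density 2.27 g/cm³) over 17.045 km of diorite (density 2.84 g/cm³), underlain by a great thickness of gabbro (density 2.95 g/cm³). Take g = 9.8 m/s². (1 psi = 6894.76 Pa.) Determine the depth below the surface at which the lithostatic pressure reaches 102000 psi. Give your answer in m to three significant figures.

25700 m

Pressure at base of upper layers: 2270×9.8×3360 + 2840×9.8×17045 = 5.491×10^8 Pa = 79646 psi
Remaining pressure to be supplied by gabbro: 7.033×10^8 − 5.491×10^8 = 1.541×10^8 Pa
Additional depth in gabbro = 1.541×10^8 Pa / (2950 kg/m³ × 9.8 m/s²) = 5331.1 m
Total depth = 20405 m + 5331.1 m = 25736 m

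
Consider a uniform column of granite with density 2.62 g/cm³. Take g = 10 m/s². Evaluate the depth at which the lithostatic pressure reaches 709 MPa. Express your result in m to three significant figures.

27100 m

h = P/(ρg) = 709 MPa / (2620 kg/m³ × 10 m/s²) = 7.090×10^8 Pa / 26200 Pa/m = 27061 m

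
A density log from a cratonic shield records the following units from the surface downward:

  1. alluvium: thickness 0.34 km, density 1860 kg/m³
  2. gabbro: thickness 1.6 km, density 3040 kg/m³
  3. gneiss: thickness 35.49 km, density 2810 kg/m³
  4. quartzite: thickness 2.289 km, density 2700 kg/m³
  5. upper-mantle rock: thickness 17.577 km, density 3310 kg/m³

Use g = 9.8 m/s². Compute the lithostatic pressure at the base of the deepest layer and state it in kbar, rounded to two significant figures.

17 kbar

alluvium: 1860 kg/m³ × 9.8 m/s² × 340 m = 6.198×10^6 Pa = 0.06198 kbar
gabbro: 3040 kg/m³ × 9.8 m/s² × 1600 m = 4.767×10^7 Pa = 0.4767 kbar
gneiss: 2810 kg/m³ × 9.8 m/s² × 35490 m = 9.773×10^8 Pa = 9.773 kbar
quartzite: 2700 kg/m³ × 9.8 m/s² × 2289 m = 6.057×10^7 Pa = 0.6057 kbar
upper-mantle rock: 3310 kg/m³ × 9.8 m/s² × 17577 m = 5.702×10^8 Pa = 5.702 kbar
Total = 0.06198 + 0.4767 + 9.773 + 0.6057 + 5.702 = 16.619 kbar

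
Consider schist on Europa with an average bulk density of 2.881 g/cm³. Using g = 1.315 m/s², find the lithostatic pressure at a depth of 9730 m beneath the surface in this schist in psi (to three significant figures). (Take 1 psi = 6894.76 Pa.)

schist: 2881 kg/m³ × 1.315 m/s² × 9730 m = 3.686×10^7 Pa = 5346 psi

5350 psi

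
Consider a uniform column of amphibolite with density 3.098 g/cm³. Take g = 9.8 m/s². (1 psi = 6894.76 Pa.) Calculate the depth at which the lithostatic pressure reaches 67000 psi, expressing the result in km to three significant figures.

h = P/(ρg) = 67000 psi / (3098 kg/m³ × 9.8 m/s²) = 4.619×10^8 Pa / 30360 Pa/m = 15216 m
= 15.216 km

15.2 km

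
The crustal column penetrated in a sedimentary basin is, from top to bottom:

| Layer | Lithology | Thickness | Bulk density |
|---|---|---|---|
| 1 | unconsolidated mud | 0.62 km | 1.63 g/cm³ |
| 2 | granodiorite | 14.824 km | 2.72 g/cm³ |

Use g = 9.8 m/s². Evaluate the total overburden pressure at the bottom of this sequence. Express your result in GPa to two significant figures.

unconsolidated mud: 1630 kg/m³ × 9.8 m/s² × 620 m = 9.904×10^6 Pa = 9.904×10^-3 GPa
granodiorite: 2720 kg/m³ × 9.8 m/s² × 14824 m = 3.951×10^8 Pa = 0.3951 GPa
Total = 9.904×10^-3 + 0.3951 = 0.40505 GPa

0.41 GPa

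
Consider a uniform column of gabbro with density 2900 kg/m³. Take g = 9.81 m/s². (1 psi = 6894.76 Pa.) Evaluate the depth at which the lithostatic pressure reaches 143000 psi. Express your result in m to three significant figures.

34700 m

h = P/(ρg) = 143000 psi / (2900 kg/m³ × 9.81 m/s²) = 9.860×10^8 Pa / 28449 Pa/m = 34657 m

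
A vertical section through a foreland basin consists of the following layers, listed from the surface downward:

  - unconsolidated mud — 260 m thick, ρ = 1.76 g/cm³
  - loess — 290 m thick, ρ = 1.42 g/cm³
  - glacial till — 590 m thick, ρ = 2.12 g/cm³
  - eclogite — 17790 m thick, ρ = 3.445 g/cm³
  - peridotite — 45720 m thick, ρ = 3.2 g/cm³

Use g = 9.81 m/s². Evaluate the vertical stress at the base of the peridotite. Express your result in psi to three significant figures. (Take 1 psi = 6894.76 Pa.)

unconsolidated mud: 1760 kg/m³ × 9.81 m/s² × 260 m = 4.489×10^6 Pa = 651.1 psi
loess: 1420 kg/m³ × 9.81 m/s² × 290 m = 4.040×10^6 Pa = 585.9 psi
glacial till: 2120 kg/m³ × 9.81 m/s² × 590 m = 1.227×10^7 Pa = 1780 psi
eclogite: 3445 kg/m³ × 9.81 m/s² × 17790 m = 6.012×10^8 Pa = 87200 psi
peridotite: 3200 kg/m³ × 9.81 m/s² × 45720 m = 1.435×10^9 Pa = 2.082×10^5 psi
Total = 651.1 + 585.9 + 1780 + 87200 + 2.082×10^5 = 2.9838×10^5 psi

298000 psi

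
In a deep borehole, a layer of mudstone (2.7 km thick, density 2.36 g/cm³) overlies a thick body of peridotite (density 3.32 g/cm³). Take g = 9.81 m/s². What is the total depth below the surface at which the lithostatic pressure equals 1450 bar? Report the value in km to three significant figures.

Pressure at base of upper layers: 2360×9.81×2700 = 6.251×10^7 Pa = 625.1 bar
Remaining pressure to be supplied by peridotite: 1.450×10^8 − 6.251×10^7 = 8.249×10^7 Pa
Additional depth in peridotite = 8.249×10^7 Pa / (3320 kg/m³ × 9.81 m/s²) = 2532.8 m
Total depth = 2700 m + 2532.8 m = 5232.8 m
= 5.2328 km

5.23 km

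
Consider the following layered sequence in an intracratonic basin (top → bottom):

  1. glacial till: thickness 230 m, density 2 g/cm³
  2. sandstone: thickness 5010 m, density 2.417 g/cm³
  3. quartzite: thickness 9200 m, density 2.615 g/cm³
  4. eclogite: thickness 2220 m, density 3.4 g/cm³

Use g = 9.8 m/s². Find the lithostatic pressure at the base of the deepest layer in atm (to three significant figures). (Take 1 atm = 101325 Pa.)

4270 atm

glacial till: 2000 kg/m³ × 9.8 m/s² × 230 m = 4.508×10^6 Pa = 44.49 atm
sandstone: 2417 kg/m³ × 9.8 m/s² × 5010 m = 1.187×10^8 Pa = 1171 atm
quartzite: 2615 kg/m³ × 9.8 m/s² × 9200 m = 2.358×10^8 Pa = 2327 atm
eclogite: 3400 kg/m³ × 9.8 m/s² × 2220 m = 7.397×10^7 Pa = 730.0 atm
Total = 44.49 + 1171 + 2327 + 730.0 = 4272.6 atm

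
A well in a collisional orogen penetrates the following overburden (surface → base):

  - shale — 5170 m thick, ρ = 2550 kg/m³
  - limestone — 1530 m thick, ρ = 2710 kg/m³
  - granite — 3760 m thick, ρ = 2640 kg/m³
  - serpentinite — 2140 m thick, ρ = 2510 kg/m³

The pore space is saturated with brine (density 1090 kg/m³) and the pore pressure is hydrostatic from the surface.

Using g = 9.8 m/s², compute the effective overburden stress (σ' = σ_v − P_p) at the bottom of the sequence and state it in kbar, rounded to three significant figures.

Overburden (lithostatic) stress σ_v:
shale: 2550 kg/m³ × 9.8 m/s² × 5170 m = 1.292×10^8 Pa = 129.2 MPa
limestone: 2710 kg/m³ × 9.8 m/s² × 1530 m = 4.063×10^7 Pa = 40.63 MPa
granite: 2640 kg/m³ × 9.8 m/s² × 3760 m = 9.728×10^7 Pa = 97.28 MPa
serpentinite: 2510 kg/m³ × 9.8 m/s² × 2140 m = 5.264×10^7 Pa = 52.64 MPa
Total = 129.2 + 40.63 + 97.28 + 52.64 = 319.75 MPa
Pore pressure P_p = 1090 kg/m³ × 9.8 m/s² × 12600 m = 1.346×10^8 Pa = 134.6 MPa
Effective stress σ' = σ_v − P_p = 319.8 − 134.6 = 185.16 MPa = 1.8516 kbar

1.85 kbar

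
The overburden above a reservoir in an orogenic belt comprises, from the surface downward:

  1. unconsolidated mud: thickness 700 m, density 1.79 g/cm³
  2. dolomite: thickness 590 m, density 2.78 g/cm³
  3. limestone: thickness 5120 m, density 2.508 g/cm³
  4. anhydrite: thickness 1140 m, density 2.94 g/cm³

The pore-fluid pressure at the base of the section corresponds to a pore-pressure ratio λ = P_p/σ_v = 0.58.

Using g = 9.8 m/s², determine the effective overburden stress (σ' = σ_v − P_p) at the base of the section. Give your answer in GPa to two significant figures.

Overburden (lithostatic) stress σ_v:
unconsolidated mud: 1790 kg/m³ × 9.8 m/s² × 700 m = 1.228×10^7 Pa = 12.28 MPa
dolomite: 2780 kg/m³ × 9.8 m/s² × 590 m = 1.607×10^7 Pa = 16.07 MPa
limestone: 2508 kg/m³ × 9.8 m/s² × 5120 m = 1.258×10^8 Pa = 125.8 MPa
anhydrite: 2940 kg/m³ × 9.8 m/s² × 1140 m = 3.285×10^7 Pa = 32.85 MPa
Total = 12.28 + 16.07 + 125.8 + 32.85 = 187.04 MPa
Pore pressure P_p = λ·σ_v = 0.58 × 187.0 MPa = 108.5 MPa
Effective stress σ' = σ_v − P_p = 187.0 − 108.5 = 78.557 MPa = 0.078557 GPa

0.079 GPa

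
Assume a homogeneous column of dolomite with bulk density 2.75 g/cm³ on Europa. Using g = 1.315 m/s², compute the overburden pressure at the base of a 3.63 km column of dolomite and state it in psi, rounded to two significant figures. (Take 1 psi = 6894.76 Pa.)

dolomite: 2750 kg/m³ × 1.315 m/s² × 3630 m = 1.313×10^7 Pa = 1904 psi

1900 psi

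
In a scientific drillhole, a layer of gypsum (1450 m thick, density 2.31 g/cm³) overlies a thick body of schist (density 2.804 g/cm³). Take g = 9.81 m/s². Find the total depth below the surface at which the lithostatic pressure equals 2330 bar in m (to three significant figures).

8730 m

Pressure at base of upper layers: 2310×9.81×1450 = 3.286×10^7 Pa = 328.6 bar
Remaining pressure to be supplied by schist: 2.330×10^8 − 3.286×10^7 = 2.001×10^8 Pa
Additional depth in schist = 2.001×10^8 Pa / (2804 kg/m³ × 9.81 m/s²) = 7276.0 m
Total depth = 1450 m + 7276.0 m = 8726.0 m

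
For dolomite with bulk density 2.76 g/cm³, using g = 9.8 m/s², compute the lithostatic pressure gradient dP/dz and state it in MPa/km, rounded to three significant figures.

dP/dz = ρg = 2760 kg/m³ × 9.8 m/s² = 27048 Pa/m
= 27048 Pa/m × (1 MPa/km / 1000.0 Pa/m) = 27.048 MPa/km

27.0 MPa/km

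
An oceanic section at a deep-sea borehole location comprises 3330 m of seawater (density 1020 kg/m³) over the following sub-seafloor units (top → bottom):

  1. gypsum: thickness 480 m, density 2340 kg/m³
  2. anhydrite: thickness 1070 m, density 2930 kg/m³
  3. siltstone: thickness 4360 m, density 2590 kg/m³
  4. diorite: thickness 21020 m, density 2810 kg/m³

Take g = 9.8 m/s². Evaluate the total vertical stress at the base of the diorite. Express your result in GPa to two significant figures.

0.76 GPa

seawater: 1020 kg/m³ × 9.8 m/s² × 3330 m = 3.329×10^7 Pa = 0.03329 GPa
gypsum: 2340 kg/m³ × 9.8 m/s² × 480 m = 1.101×10^7 Pa = 0.01101 GPa
anhydrite: 2930 kg/m³ × 9.8 m/s² × 1070 m = 3.072×10^7 Pa = 0.03072 GPa
siltstone: 2590 kg/m³ × 9.8 m/s² × 4360 m = 1.107×10^8 Pa = 0.1107 GPa
diorite: 2810 kg/m³ × 9.8 m/s² × 21020 m = 5.788×10^8 Pa = 0.5788 GPa
Total = 0.03329 + 0.01101 + 0.03072 + 0.1107 + 0.5788 = 0.76453 GPa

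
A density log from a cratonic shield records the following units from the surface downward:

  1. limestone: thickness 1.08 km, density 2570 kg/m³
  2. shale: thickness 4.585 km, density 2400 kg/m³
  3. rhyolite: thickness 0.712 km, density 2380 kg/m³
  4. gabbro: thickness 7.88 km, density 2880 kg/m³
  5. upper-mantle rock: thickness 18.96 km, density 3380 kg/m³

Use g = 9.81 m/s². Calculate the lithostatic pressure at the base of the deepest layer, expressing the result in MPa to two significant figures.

1000 MPa

limestone: 2570 kg/m³ × 9.81 m/s² × 1080 m = 2.723×10^7 Pa = 27.23 MPa
shale: 2400 kg/m³ × 9.81 m/s² × 4585 m = 1.079×10^8 Pa = 107.9 MPa
rhyolite: 2380 kg/m³ × 9.81 m/s² × 712 m = 1.662×10^7 Pa = 16.62 MPa
gabbro: 2880 kg/m³ × 9.81 m/s² × 7880 m = 2.226×10^8 Pa = 222.6 MPa
upper-mantle rock: 3380 kg/m³ × 9.81 m/s² × 18960 m = 6.287×10^8 Pa = 628.7 MPa
Total = 27.23 + 107.9 + 16.62 + 222.6 + 628.7 = 1003.1 MPa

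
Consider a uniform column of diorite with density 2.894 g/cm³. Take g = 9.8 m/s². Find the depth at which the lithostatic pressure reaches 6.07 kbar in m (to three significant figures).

h = P/(ρg) = 6.07 kbar / (2894 kg/m³ × 9.8 m/s²) = 6.070×10^8 Pa / 28361 Pa/m = 21402 m

21400 m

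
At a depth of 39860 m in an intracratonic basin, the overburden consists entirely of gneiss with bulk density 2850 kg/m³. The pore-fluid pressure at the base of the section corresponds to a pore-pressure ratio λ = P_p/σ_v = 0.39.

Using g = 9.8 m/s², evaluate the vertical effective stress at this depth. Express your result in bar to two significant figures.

6800 bar

Overburden (lithostatic) stress σ_v:
gneiss: 2850 kg/m³ × 9.8 m/s² × 39860 m = 1.113×10^9 Pa = 1113 MPa
Pore pressure P_p = λ·σ_v = 0.39 × 1113 MPa = 434.2 MPa
Effective stress σ' = σ_v − P_p = 1113 − 434.2 = 679.11 MPa = 6791.1 bar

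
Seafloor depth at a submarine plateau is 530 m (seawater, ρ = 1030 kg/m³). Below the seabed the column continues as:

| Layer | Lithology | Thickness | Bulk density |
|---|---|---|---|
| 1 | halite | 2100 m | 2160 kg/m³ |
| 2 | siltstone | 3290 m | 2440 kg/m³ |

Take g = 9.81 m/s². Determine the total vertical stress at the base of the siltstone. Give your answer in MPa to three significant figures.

seawater: 1030 kg/m³ × 9.81 m/s² × 530 m = 5.355×10^6 Pa = 5.355 MPa
halite: 2160 kg/m³ × 9.81 m/s² × 2100 m = 4.450×10^7 Pa = 44.50 MPa
siltstone: 2440 kg/m³ × 9.81 m/s² × 3290 m = 7.875×10^7 Pa = 78.75 MPa
Total = 5.355 + 44.50 + 78.75 = 128.60 MPa

129 MPa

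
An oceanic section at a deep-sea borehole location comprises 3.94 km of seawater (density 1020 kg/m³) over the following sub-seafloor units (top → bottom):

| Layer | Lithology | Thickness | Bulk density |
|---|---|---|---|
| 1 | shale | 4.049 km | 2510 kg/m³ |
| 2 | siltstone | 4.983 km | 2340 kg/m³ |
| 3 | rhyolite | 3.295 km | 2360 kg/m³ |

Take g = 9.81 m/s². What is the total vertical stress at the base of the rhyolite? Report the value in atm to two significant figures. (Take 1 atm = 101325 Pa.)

3300 atm

seawater: 1020 kg/m³ × 9.81 m/s² × 3940 m = 3.942×10^7 Pa = 389.1 atm
shale: 2510 kg/m³ × 9.81 m/s² × 4049 m = 9.970×10^7 Pa = 984.0 atm
siltstone: 2340 kg/m³ × 9.81 m/s² × 4983 m = 1.144×10^8 Pa = 1129 atm
rhyolite: 2360 kg/m³ × 9.81 m/s² × 3295 m = 7.628×10^7 Pa = 752.9 atm
Total = 389.1 + 984.0 + 1129 + 752.9 = 3254.8 atm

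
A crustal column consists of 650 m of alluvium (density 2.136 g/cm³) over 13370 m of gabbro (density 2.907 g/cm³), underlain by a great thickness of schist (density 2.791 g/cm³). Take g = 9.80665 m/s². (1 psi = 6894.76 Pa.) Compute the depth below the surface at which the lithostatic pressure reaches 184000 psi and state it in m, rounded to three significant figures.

45900 m

Pressure at base of upper layers: 2136×9.80665×650 + 2907×9.80665×13370 = 3.948×10^8 Pa = 57256 psi
Remaining pressure to be supplied by schist: 1.269×10^9 − 3.948×10^8 = 8.739×10^8 Pa
Additional depth in schist = 8.739×10^8 Pa / (2791 kg/m³ × 9.80665 m/s²) = 31928 m
Total depth = 14020 m + 31928 m = 45948 m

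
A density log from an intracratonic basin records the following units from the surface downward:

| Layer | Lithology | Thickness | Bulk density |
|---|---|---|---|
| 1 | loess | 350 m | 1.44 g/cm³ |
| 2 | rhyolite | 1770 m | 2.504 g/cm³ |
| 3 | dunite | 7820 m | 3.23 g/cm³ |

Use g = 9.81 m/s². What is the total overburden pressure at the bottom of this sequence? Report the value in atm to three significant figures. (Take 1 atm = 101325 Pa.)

2920 atm

loess: 1440 kg/m³ × 9.81 m/s² × 350 m = 4.944×10^6 Pa = 48.80 atm
rhyolite: 2504 kg/m³ × 9.81 m/s² × 1770 m = 4.348×10^7 Pa = 429.1 atm
dunite: 3230 kg/m³ × 9.81 m/s² × 7820 m = 2.478×10^8 Pa = 2445 atm
Total = 48.80 + 429.1 + 2445 = 2923.4 atm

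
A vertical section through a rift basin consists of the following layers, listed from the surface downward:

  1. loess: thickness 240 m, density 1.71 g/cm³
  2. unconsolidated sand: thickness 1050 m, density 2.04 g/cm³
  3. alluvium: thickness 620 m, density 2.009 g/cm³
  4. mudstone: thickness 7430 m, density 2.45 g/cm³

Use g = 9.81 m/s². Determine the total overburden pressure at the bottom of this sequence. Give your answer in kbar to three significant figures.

loess: 1710 kg/m³ × 9.81 m/s² × 240 m = 4.026×10^6 Pa = 0.04026 kbar
unconsolidated sand: 2040 kg/m³ × 9.81 m/s² × 1050 m = 2.101×10^7 Pa = 0.2101 kbar
alluvium: 2009 kg/m³ × 9.81 m/s² × 620 m = 1.222×10^7 Pa = 0.1222 kbar
mudstone: 2450 kg/m³ × 9.81 m/s² × 7430 m = 1.786×10^8 Pa = 1.786 kbar
Total = 0.04026 + 0.2101 + 0.1222 + 1.786 = 2.1583 kbar

2.16 kbar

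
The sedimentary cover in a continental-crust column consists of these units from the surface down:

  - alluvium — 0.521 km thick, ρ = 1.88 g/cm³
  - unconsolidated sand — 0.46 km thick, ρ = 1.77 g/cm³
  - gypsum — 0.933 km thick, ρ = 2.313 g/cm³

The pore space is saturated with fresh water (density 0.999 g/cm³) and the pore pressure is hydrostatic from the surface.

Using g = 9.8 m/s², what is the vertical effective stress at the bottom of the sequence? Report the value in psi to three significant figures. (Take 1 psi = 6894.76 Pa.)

2900 psi

Overburden (lithostatic) stress σ_v:
alluvium: 1880 kg/m³ × 9.8 m/s² × 521 m = 9.599×10^6 Pa = 9.599 MPa
unconsolidated sand: 1770 kg/m³ × 9.8 m/s² × 460 m = 7.979×10^6 Pa = 7.979 MPa
gypsum: 2313 kg/m³ × 9.8 m/s² × 933 m = 2.115×10^7 Pa = 21.15 MPa
Total = 9.599 + 7.979 + 21.15 = 38.727 MPa
Pore pressure P_p = 999 kg/m³ × 9.8 m/s² × 1914 m = 1.874×10^7 Pa = 18.74 MPa
Effective stress σ' = σ_v − P_p = 38.73 − 18.74 = 19.988 MPa = 2899.1 psi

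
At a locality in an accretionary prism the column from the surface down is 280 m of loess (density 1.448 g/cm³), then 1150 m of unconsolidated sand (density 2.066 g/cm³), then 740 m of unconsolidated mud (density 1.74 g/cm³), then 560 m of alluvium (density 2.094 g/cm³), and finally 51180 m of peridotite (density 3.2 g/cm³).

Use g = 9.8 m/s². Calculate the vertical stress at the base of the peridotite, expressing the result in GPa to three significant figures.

1.66 GPa

loess: 1448 kg/m³ × 9.8 m/s² × 280 m = 3.973×10^6 Pa = 3.973×10^-3 GPa
unconsolidated sand: 2066 kg/m³ × 9.8 m/s² × 1150 m = 2.328×10^7 Pa = 0.02328 GPa
unconsolidated mud: 1740 kg/m³ × 9.8 m/s² × 740 m = 1.262×10^7 Pa = 0.01262 GPa
alluvium: 2094 kg/m³ × 9.8 m/s² × 560 m = 1.149×10^7 Pa = 0.01149 GPa
peridotite: 3200 kg/m³ × 9.8 m/s² × 51180 m = 1.605×10^9 Pa = 1.605 GPa
Total = 3.973×10^-3 + 0.02328 + 0.01262 + 0.01149 + 1.605 = 1.6564 GPa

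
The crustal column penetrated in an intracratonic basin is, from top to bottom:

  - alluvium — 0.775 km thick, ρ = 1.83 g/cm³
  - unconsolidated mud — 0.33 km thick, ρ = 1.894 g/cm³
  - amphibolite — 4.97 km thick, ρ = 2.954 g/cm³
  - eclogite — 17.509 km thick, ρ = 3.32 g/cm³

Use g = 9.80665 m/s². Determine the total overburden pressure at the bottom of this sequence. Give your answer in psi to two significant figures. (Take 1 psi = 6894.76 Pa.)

alluvium: 1830 kg/m³ × 9.80665 m/s² × 775 m = 1.391×10^7 Pa = 2017 psi
unconsolidated mud: 1894 kg/m³ × 9.80665 m/s² × 330 m = 6.129×10^6 Pa = 889.0 psi
amphibolite: 2954 kg/m³ × 9.80665 m/s² × 4970 m = 1.440×10^8 Pa = 20882 psi
eclogite: 3320 kg/m³ × 9.80665 m/s² × 17509 m = 5.701×10^8 Pa = 82680 psi
Total = 2017 + 889.0 + 20882 + 82680 = 1.0647×10^5 psi

110000 psi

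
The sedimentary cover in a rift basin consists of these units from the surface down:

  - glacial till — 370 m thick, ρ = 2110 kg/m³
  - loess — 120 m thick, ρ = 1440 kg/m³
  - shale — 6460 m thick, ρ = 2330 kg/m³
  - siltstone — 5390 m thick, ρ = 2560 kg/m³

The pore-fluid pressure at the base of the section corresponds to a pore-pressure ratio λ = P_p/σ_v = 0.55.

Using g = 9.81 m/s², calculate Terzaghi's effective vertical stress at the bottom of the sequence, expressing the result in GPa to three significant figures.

Overburden (lithostatic) stress σ_v:
glacial till: 2110 kg/m³ × 9.81 m/s² × 370 m = 7.659×10^6 Pa = 7.659 MPa
loess: 1440 kg/m³ × 9.81 m/s² × 120 m = 1.695×10^6 Pa = 1.695 MPa
shale: 2330 kg/m³ × 9.81 m/s² × 6460 m = 1.477×10^8 Pa = 147.7 MPa
siltstone: 2560 kg/m³ × 9.81 m/s² × 5390 m = 1.354×10^8 Pa = 135.4 MPa
Total = 7.659 + 1.695 + 147.7 + 135.4 = 292.37 MPa
Pore pressure P_p = λ·σ_v = 0.55 × 292.4 MPa = 160.8 MPa
Effective stress σ' = σ_v − P_p = 292.4 − 160.8 = 131.57 MPa = 0.13157 GPa

0.132 GPa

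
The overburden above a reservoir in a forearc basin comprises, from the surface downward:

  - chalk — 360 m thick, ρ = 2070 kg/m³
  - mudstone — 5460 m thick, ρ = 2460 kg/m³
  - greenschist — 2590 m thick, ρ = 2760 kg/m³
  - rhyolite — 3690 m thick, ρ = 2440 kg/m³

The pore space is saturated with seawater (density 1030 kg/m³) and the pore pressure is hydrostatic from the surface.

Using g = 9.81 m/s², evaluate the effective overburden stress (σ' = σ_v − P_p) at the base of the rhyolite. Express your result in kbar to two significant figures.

1.8 kbar

Overburden (lithostatic) stress σ_v:
chalk: 2070 kg/m³ × 9.81 m/s² × 360 m = 7.310×10^6 Pa = 7.310 MPa
mudstone: 2460 kg/m³ × 9.81 m/s² × 5460 m = 1.318×10^8 Pa = 131.8 MPa
greenschist: 2760 kg/m³ × 9.81 m/s² × 2590 m = 7.013×10^7 Pa = 70.13 MPa
rhyolite: 2440 kg/m³ × 9.81 m/s² × 3690 m = 8.833×10^7 Pa = 88.33 MPa
Total = 7.310 + 131.8 + 70.13 + 88.33 = 297.53 MPa
Pore pressure P_p = 1030 kg/m³ × 9.81 m/s² × 12100 m = 1.223×10^8 Pa = 122.3 MPa
Effective stress σ' = σ_v − P_p = 297.5 − 122.3 = 175.26 MPa = 1.7526 kbar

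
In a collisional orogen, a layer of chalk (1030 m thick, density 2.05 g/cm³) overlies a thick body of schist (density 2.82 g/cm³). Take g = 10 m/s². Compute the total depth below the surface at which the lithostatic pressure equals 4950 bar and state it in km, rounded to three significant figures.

17.8 km

Pressure at base of upper layers: 2050×10×1030 = 2.111×10^7 Pa = 211.2 bar
Remaining pressure to be supplied by schist: 4.950×10^8 − 2.111×10^7 = 4.739×10^8 Pa
Additional depth in schist = 4.739×10^8 Pa / (2820 kg/m³ × 10 m/s²) = 16804 m
Total depth = 1030 m + 16804 m = 17834 m
= 17.834 km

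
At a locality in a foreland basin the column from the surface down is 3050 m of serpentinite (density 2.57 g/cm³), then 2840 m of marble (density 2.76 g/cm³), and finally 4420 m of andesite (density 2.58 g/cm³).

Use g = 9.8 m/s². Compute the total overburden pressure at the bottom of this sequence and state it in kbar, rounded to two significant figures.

2.7 kbar

serpentinite: 2570 kg/m³ × 9.8 m/s² × 3050 m = 7.682×10^7 Pa = 0.7682 kbar
marble: 2760 kg/m³ × 9.8 m/s² × 2840 m = 7.682×10^7 Pa = 0.7682 kbar
andesite: 2580 kg/m³ × 9.8 m/s² × 4420 m = 1.118×10^8 Pa = 1.118 kbar
Total = 0.7682 + 0.7682 + 1.118 = 2.6539 kbar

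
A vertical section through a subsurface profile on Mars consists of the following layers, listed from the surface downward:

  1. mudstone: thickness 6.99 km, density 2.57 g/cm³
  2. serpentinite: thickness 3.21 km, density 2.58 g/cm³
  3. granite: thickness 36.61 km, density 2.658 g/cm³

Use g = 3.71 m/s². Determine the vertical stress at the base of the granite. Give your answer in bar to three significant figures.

mudstone: 2570 kg/m³ × 3.71 m/s² × 6990 m = 6.665×10^7 Pa = 666.5 bar
serpentinite: 2580 kg/m³ × 3.71 m/s² × 3210 m = 3.073×10^7 Pa = 307.3 bar
granite: 2658 kg/m³ × 3.71 m/s² × 36610 m = 3.610×10^8 Pa = 3610 bar
Total = 666.5 + 307.3 + 3610 = 4583.9 bar

4580 bar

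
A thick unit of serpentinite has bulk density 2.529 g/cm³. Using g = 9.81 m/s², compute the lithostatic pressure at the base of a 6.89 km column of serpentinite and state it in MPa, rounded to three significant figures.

serpentinite: 2529 kg/m³ × 9.81 m/s² × 6890 m = 1.709×10^8 Pa = 170.9 MPa

171 MPa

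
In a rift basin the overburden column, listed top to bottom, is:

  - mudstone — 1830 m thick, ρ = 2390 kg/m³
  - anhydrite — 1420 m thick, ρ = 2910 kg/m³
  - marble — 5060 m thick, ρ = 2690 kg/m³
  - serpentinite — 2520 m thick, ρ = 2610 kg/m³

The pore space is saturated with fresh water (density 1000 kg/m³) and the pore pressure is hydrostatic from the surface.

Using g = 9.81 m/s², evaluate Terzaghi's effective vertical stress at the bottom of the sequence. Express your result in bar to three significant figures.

1750 bar

Overburden (lithostatic) stress σ_v:
mudstone: 2390 kg/m³ × 9.81 m/s² × 1830 m = 4.291×10^7 Pa = 42.91 MPa
anhydrite: 2910 kg/m³ × 9.81 m/s² × 1420 m = 4.054×10^7 Pa = 40.54 MPa
marble: 2690 kg/m³ × 9.81 m/s² × 5060 m = 1.335×10^8 Pa = 133.5 MPa
serpentinite: 2610 kg/m³ × 9.81 m/s² × 2520 m = 6.452×10^7 Pa = 64.52 MPa
Total = 42.91 + 40.54 + 133.5 + 64.52 = 281.49 MPa
Pore pressure P_p = 1000 kg/m³ × 9.81 m/s² × 10830 m = 1.062×10^8 Pa = 106.2 MPa
Effective stress σ' = σ_v − P_p = 281.5 − 106.2 = 175.25 MPa = 1752.5 bar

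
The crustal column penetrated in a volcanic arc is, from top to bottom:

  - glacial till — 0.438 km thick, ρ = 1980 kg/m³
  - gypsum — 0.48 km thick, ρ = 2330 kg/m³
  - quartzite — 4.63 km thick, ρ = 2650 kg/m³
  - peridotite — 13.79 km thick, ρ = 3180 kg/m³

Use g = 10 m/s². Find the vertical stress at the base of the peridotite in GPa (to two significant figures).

glacial till: 1980 kg/m³ × 10 m/s² × 438 m = 8.672×10^6 Pa = 8.672×10^-3 GPa
gypsum: 2330 kg/m³ × 10 m/s² × 480 m = 1.118×10^7 Pa = 0.01118 GPa
quartzite: 2650 kg/m³ × 10 m/s² × 4630 m = 1.227×10^8 Pa = 0.1227 GPa
peridotite: 3180 kg/m³ × 10 m/s² × 13790 m = 4.385×10^8 Pa = 0.4385 GPa
Total = 8.672×10^-3 + 0.01118 + 0.1227 + 0.4385 = 0.58107 GPa

0.58 GPa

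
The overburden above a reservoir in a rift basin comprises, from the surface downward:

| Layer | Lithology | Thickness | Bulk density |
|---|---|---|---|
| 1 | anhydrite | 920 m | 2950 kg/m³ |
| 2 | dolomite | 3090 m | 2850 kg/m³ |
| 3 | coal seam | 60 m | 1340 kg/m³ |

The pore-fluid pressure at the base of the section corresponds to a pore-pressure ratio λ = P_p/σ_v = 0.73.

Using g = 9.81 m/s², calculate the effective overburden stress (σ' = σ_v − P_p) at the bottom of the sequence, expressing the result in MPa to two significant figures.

Overburden (lithostatic) stress σ_v:
anhydrite: 2950 kg/m³ × 9.81 m/s² × 920 m = 2.662×10^7 Pa = 26.62 MPa
dolomite: 2850 kg/m³ × 9.81 m/s² × 3090 m = 8.639×10^7 Pa = 86.39 MPa
coal seam: 1340 kg/m³ × 9.81 m/s² × 60 m = 7.887×10^5 Pa = 0.7887 MPa
Total = 26.62 + 86.39 + 0.7887 = 113.80 MPa
Pore pressure P_p = λ·σ_v = 0.73 × 113.8 MPa = 83.08 MPa
Effective stress σ' = σ_v − P_p = 113.8 − 83.08 = 30.727 MPa

31 MPa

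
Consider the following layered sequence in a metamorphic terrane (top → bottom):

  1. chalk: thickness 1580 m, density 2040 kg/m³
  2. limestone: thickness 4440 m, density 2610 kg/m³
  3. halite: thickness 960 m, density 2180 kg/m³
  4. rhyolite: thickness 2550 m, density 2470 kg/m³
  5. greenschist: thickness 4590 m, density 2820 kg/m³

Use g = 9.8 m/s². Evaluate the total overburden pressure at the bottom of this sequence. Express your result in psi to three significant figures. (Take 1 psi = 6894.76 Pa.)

chalk: 2040 kg/m³ × 9.8 m/s² × 1580 m = 3.159×10^7 Pa = 4581 psi
limestone: 2610 kg/m³ × 9.8 m/s² × 4440 m = 1.136×10^8 Pa = 16471 psi
halite: 2180 kg/m³ × 9.8 m/s² × 960 m = 2.051×10^7 Pa = 2975 psi
rhyolite: 2470 kg/m³ × 9.8 m/s² × 2550 m = 6.173×10^7 Pa = 8952 psi
greenschist: 2820 kg/m³ × 9.8 m/s² × 4590 m = 1.268×10^8 Pa = 18398 psi
Total = 4581 + 16471 + 2975 + 8952 + 18398 = 51378 psi

51400 psi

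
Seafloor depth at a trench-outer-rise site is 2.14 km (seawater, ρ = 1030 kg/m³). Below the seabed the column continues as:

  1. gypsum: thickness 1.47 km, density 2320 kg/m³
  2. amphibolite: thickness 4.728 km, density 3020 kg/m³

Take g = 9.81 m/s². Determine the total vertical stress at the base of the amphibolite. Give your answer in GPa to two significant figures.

0.20 GPa

seawater: 1030 kg/m³ × 9.81 m/s² × 2140 m = 2.162×10^7 Pa = 0.02162 GPa
gypsum: 2320 kg/m³ × 9.81 m/s² × 1470 m = 3.346×10^7 Pa = 0.03346 GPa
amphibolite: 3020 kg/m³ × 9.81 m/s² × 4728 m = 1.401×10^8 Pa = 0.1401 GPa
Total = 0.02162 + 0.03346 + 0.1401 = 0.19515 GPa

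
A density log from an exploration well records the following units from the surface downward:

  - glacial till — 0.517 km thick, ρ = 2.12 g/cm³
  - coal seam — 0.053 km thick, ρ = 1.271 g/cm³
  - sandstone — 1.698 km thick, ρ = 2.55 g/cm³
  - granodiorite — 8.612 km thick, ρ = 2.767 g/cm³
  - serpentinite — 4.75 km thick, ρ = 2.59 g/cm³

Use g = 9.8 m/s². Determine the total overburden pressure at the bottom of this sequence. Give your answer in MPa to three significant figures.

408 MPa

glacial till: 2120 kg/m³ × 9.8 m/s² × 517 m = 1.074×10^7 Pa = 10.74 MPa
coal seam: 1271 kg/m³ × 9.8 m/s² × 53 m = 6.602×10^5 Pa = 0.6602 MPa
sandstone: 2550 kg/m³ × 9.8 m/s² × 1698 m = 4.243×10^7 Pa = 42.43 MPa
granodiorite: 2767 kg/m³ × 9.8 m/s² × 8612 m = 2.335×10^8 Pa = 233.5 MPa
serpentinite: 2590 kg/m³ × 9.8 m/s² × 4750 m = 1.206×10^8 Pa = 120.6 MPa
Total = 10.74 + 0.6602 + 42.43 + 233.5 + 120.6 = 407.93 MPa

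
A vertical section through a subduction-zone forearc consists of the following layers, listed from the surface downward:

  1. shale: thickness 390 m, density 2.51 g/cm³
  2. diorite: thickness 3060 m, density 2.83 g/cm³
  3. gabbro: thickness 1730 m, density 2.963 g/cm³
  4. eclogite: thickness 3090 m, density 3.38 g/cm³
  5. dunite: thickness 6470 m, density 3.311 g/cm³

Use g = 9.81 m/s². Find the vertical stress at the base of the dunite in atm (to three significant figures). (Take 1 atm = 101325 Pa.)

4510 atm

shale: 2510 kg/m³ × 9.81 m/s² × 390 m = 9.603×10^6 Pa = 94.77 atm
diorite: 2830 kg/m³ × 9.81 m/s² × 3060 m = 8.495×10^7 Pa = 838.4 atm
gabbro: 2963 kg/m³ × 9.81 m/s² × 1730 m = 5.029×10^7 Pa = 496.3 atm
eclogite: 3380 kg/m³ × 9.81 m/s² × 3090 m = 1.025×10^8 Pa = 1011 atm
dunite: 3311 kg/m³ × 9.81 m/s² × 6470 m = 2.102×10^8 Pa = 2074 atm
Total = 94.77 + 838.4 + 496.3 + 1011 + 2074 = 4514.7 atm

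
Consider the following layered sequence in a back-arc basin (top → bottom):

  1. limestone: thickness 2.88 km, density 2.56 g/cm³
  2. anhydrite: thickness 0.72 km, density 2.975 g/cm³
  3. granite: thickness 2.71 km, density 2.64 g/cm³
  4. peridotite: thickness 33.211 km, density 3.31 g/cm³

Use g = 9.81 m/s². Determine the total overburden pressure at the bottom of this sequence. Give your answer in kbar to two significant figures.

limestone: 2560 kg/m³ × 9.81 m/s² × 2880 m = 7.233×10^7 Pa = 0.7233 kbar
anhydrite: 2975 kg/m³ × 9.81 m/s² × 720 m = 2.101×10^7 Pa = 0.2101 kbar
granite: 2640 kg/m³ × 9.81 m/s² × 2710 m = 7.018×10^7 Pa = 0.7018 kbar
peridotite: 3310 kg/m³ × 9.81 m/s² × 33211 m = 1.078×10^9 Pa = 10.78 kbar
Total = 0.7233 + 0.2101 + 0.7018 + 10.78 = 12.419 kbar

12 kbar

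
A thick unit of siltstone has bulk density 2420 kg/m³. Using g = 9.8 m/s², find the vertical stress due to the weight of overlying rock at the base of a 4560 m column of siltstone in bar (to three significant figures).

1080 bar

siltstone: 2420 kg/m³ × 9.8 m/s² × 4560 m = 1.081×10^8 Pa = 1081 bar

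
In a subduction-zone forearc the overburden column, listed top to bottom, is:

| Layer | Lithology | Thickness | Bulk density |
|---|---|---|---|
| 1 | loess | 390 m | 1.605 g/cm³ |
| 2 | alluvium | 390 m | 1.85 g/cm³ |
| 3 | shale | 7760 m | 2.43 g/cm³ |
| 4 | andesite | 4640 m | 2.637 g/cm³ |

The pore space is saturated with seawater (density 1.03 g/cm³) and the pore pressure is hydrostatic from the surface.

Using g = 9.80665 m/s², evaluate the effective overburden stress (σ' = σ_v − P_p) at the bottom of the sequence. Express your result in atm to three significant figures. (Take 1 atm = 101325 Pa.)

1830 atm

Overburden (lithostatic) stress σ_v:
loess: 1605 kg/m³ × 9.80665 m/s² × 390 m = 6.138×10^6 Pa = 6.138 MPa
alluvium: 1850 kg/m³ × 9.80665 m/s² × 390 m = 7.075×10^6 Pa = 7.075 MPa
shale: 2430 kg/m³ × 9.80665 m/s² × 7760 m = 1.849×10^8 Pa = 184.9 MPa
andesite: 2637 kg/m³ × 9.80665 m/s² × 4640 m = 1.200×10^8 Pa = 120.0 MPa
Total = 6.138 + 7.075 + 184.9 + 120.0 = 318.13 MPa
Pore pressure P_p = 1030 kg/m³ × 9.80665 m/s² × 13180 m = 1.331×10^8 Pa = 133.1 MPa
Effective stress σ' = σ_v − P_p = 318.1 − 133.1 = 185.00 MPa = 1825.8 atm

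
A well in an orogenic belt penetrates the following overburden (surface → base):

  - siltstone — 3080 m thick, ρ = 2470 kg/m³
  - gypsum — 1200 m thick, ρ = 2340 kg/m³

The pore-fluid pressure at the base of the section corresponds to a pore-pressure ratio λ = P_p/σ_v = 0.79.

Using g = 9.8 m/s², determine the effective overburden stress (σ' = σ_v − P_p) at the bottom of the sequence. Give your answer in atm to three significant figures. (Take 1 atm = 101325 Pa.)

212 atm

Overburden (lithostatic) stress σ_v:
siltstone: 2470 kg/m³ × 9.8 m/s² × 3080 m = 7.455×10^7 Pa = 74.55 MPa
gypsum: 2340 kg/m³ × 9.8 m/s² × 1200 m = 2.752×10^7 Pa = 27.52 MPa
Total = 74.55 + 27.52 = 102.07 MPa
Pore pressure P_p = λ·σ_v = 0.79 × 102.1 MPa = 80.64 MPa
Effective stress σ' = σ_v − P_p = 102.1 − 80.64 = 21.435 MPa = 211.55 atm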